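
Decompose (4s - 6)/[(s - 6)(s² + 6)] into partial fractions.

At s=6: A = (4·6 - 6)/(6² + 6) = 3/7. B = -A = -3/7, C = 4 - 6·A = 10/7
Result: (3/7)/(s - 6) - ((3/7)s - 10/7)/(s² + 6)


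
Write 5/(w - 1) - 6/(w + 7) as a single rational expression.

Common denominator (w - 1)(w + 7). Numerator: 5(w + 7) - 6(w - 1) = (5w + 35) - (6w - 6) = -w + 41
Result: (-w + 41)/[(w - 1)(w + 7)]


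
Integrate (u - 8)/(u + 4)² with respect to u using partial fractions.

Decompose: α = 1, β = 1·(-4) - 8 = -12, so (u - 8)/(u + 4)² = 1/(u + 4) - 12/(u + 4)². Integrate: ∫ α/(u + 4) du = ln|(u + 4)|; ∫ β/(u + 4)² du = 12/(u + 4). Sum: ln|(u + 4)| + 12/(u + 4) + C


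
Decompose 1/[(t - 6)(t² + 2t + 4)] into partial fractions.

Cover-up at t = 6: α = 1/(6² + 2·6 + 4) = 1/52. Then β = -α = -1/52, γ = -α·(2 + 6) = -2/13
Result: (1/52)/(t - 6) - ((1/52)t + 2/13)/(t² + 2t + 4)


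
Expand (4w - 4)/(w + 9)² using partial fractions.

(4w - 4) = P(w + 9) + Q. At w = -9: Q = 4·(-9) - 4 = -40. Coeff of w: P = 4
Result: 4/(w + 9) - 40/(w + 9)²


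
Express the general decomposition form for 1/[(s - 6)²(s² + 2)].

Repeated linear + quadratic: A/(s - 6) + B/(s - 6)² + (Cs + D)/(s² + 2)


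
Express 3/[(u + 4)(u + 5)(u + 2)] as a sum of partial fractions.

Using cover-up method: P = -3/2, Q = 1, R = 1/2
Result: (-3/2)/(u + 4) + 1/(u + 5) + (1/2)/(u + 2)


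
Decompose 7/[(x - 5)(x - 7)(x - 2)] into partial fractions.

Using cover-up method: A = -7/6, B = 7/10, C = 7/15
Result: (-7/6)/(x - 5) + (7/10)/(x - 7) + (7/15)/(x - 2)


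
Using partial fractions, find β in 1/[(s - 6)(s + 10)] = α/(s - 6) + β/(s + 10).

Cover-up at s = -10: β = 1/(-10 - 6) = -1/16


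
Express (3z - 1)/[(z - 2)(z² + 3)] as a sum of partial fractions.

At z=2: P = (3·2 - 1)/(2² + 3) = 5/7. Q = -P = -5/7, R = 3 - 2·P = 11/7
Result: (5/7)/(z - 2) - ((5/7)z - 11/7)/(z² + 3)


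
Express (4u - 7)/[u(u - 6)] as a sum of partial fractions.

At u=0: A = (4·0 - 7)/(0 - 6) = 7/6. At u=6: B = (4·6 - 7)/(6 - 0) = 17/6
Result: (7/6)/u + (17/6)/(u - 6)


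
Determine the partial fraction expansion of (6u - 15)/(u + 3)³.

(6u - 15) = P(u + 3)² + Q(u + 3) + R. At u = -3: R = 6·(-3) - 15 = -33. Coefficients: P = 0, Q = 6
Result: 6/(u + 3)² - 33/(u + 3)³


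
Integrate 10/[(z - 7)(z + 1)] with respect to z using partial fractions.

Decompose: 10/[(z - 7)(z + 1)] = (5/4)/(z - 7) - (5/4)/(z + 1). Integrate each term: (5/4) ln|(z - 7)| - (5/4) ln|(z + 1)| + C


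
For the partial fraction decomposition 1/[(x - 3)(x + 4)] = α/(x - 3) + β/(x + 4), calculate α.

Cover-up at x = 3: α = 1/(3 + 4) = 1/7


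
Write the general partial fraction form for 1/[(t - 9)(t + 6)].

Distinct linear factors: P/(t - 9) + Q/(t + 6)


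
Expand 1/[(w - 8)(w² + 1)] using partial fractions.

Cover-up at w = 8: A = 1/(8² + 1) = 1/65. Then B = -A = -1/65, C = -A·(0 + 8) = -8/65
Result: (1/65)/(w - 8) - ((1/65)w + 8/65)/(w² + 1)


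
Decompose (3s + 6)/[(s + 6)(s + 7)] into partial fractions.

At s=-6: α = (3·(-6) + 6)/(-6 + 7) = -12. At s=-7: β = (3·(-7) + 6)/(-7 + 6) = 15
Result: -12/(s + 6) + 15/(s + 7)


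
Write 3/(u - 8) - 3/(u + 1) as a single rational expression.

Common denominator (u - 8)(u + 1). Numerator: 3(u + 1) - 3(u - 8) = (3u + 3) - (3u - 24) = 27
Result: (27)/[(u - 8)(u + 1)]


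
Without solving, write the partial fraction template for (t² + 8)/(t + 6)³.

Repeated linear factor (power 3): α/(t + 6) + β/(t + 6)² + γ/(t + 6)³


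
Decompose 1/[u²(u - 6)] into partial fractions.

Cover-up at u=6: C = 1/(6 - 0)² = 1/36. Cover-up at u=0: B = 1/(0 - 6) = -1/6. Comparing u² coeff: A = -C = -1/36
Result: (-1/36)/u - (1/6)/u² + (1/36)/(u - 6)


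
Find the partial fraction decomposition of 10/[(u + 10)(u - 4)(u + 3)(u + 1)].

Using Heaviside cover-up: (-5/441)/(u + 10) + (1/49)/(u - 4) + (5/49)/(u + 3) - (1/9)/(u + 1)


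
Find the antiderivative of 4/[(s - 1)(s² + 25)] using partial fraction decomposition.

Cover-up at s=1: P = 4/(1²+25) = 2/13. Coeff matching: Q = -2/13, R = -2/13. Decomposition: (2/13)/(s - 1) - ((2/13)s + 2/13)/(s² + 25). Integrate: linear → ln, quadratic → (1/2)ln + arctan: (2/13) ln|(s - 1)| - (1/13) ln(s² + 25) - (2/65) arctan(s/5) + C


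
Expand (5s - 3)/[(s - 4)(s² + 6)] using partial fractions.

At s=4: A = (5·4 - 3)/(4² + 6) = 17/22. B = -A = -17/22, C = 5 - 4·A = 21/11
Result: (17/22)/(s - 4) - ((17/22)s - 21/11)/(s² + 6)


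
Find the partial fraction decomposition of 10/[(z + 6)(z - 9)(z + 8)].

Using cover-up method: A = -1/3, B = 2/51, C = 5/17
Result: (-1/3)/(z + 6) + (2/51)/(z - 9) + (5/17)/(z + 8)


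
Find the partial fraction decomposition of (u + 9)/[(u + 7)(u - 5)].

At u=-7: A = (1·(-7) + 9)/(-7 - 5) = -1/6. At u=5: B = (1·5 + 9)/(5 + 7) = 7/6
Result: (-1/6)/(u + 7) + (7/6)/(u - 5)


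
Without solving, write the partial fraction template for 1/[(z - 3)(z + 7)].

Distinct linear factors: P/(z - 3) + Q/(z + 7)


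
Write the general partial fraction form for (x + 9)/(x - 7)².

Repeated linear factor: α/(x - 7) + β/(x - 7)²


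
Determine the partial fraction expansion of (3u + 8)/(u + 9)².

(3u + 8) = α(u + 9) + β. At u = -9: β = 3·(-9) + 8 = -19. Coeff of u: α = 3
Result: 3/(u + 9) - 19/(u + 9)²


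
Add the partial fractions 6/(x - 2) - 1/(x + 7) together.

Common denominator (x - 2)(x + 7). Numerator: 6(x + 7) - 1(x - 2) = (6x + 42) - (x - 2) = 5x + 44
Result: (5x + 44)/[(x - 2)(x + 7)]


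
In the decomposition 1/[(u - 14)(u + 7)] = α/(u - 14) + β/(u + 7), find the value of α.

Cover-up at u = 14: α = 1/(14 + 7) = 1/21


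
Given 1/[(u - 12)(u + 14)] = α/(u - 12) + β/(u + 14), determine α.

Cover-up at u = 12: α = 1/(12 + 14) = 1/26


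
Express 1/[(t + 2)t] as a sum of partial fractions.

1/(t + 2)t = P/(t + 2) + Q/t. P = 1/(-2 - 0) = -1/2, Q = 1/(0 + 2) = 1/2
Result: (-1/2)/(t + 2) + (1/2)/t


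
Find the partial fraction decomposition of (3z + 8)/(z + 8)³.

(3z + 8) = A(z + 8)² + B(z + 8) + C. At z = -8: C = 3·(-8) + 8 = -16. Coefficients: A = 0, B = 3
Result: 3/(z + 8)² - 16/(z + 8)³


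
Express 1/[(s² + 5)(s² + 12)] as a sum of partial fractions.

Coefficient matching gives α = γ = 0, β = 1/(12-5) = 1/7, δ = -β = -1/7
Result: (1/7)/(s² + 5) - (1/7)/(s² + 12)


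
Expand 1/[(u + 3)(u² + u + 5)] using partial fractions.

Cover-up at u = -3: P = 1/((-3)² + 1·(-3) + 5) = 1/11. Then Q = -P = -1/11, R = -P·(1 - 3) = 2/11
Result: (1/11)/(u + 3) - ((1/11)u - 2/11)/(u² + u + 5)


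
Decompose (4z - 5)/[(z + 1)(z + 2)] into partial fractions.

At z=-1: A = (4·(-1) - 5)/(-1 + 2) = -9. At z=-2: B = (4·(-2) - 5)/(-2 + 1) = 13
Result: -9/(z + 1) + 13/(z + 2)


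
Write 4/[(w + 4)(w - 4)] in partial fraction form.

4/(w + 4)(w - 4) = A/(w + 4) + B/(w - 4). A = 4/(-4 - 4) = -1/2, B = 4/(4 + 4) = 1/2
Result: (-1/2)/(w + 4) + (1/2)/(w - 4)


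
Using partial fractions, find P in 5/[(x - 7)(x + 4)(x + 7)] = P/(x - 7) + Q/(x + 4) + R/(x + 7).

Cover-up at x = 7: P = 5/[(7 + 4)(7 + 7)] = 5/[(11)(14)] = 5/154


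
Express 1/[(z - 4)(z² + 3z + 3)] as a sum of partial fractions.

Cover-up at z = 4: P = 1/(4² + 3·4 + 3) = 1/31. Then Q = -P = -1/31, R = -P·(3 + 4) = -7/31
Result: (1/31)/(z - 4) - ((1/31)z + 7/31)/(z² + 3z + 3)


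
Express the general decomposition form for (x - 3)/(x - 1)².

Repeated linear factor: A/(x - 1) + B/(x - 1)²


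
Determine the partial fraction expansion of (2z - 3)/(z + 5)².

(2z - 3) = P(z + 5) + Q. At z = -5: Q = 2·(-5) - 3 = -13. Coeff of z: P = 2
Result: 2/(z + 5) - 13/(z + 5)²


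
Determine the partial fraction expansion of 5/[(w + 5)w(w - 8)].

Using cover-up method: α = 1/13, β = -1/8, γ = 5/104
Result: (1/13)/(w + 5) - (1/8)/w + (5/104)/(w - 8)


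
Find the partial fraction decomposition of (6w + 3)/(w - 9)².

(6w + 3) = α(w - 9) + β. At w = 9: β = 6·9 + 3 = 57. Coeff of w: α = 6
Result: 6/(w - 9) + 57/(w - 9)²


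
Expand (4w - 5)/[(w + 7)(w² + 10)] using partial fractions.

At w=-7: P = (4·(-7) - 5)/((-7)² + 10) = -33/59. Q = -P = 33/59, R = 4 - (-7)·P = 5/59
Result: (-33/59)/(w + 7) + ((33/59)w + 5/59)/(w² + 10)


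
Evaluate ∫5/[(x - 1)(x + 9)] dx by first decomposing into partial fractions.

Decompose: 5/[(x - 1)(x + 9)] = (1/2)/(x - 1) - (1/2)/(x + 9). Integrate each term: (1/2) ln|(x - 1)| - (1/2) ln|(x + 9)| + C


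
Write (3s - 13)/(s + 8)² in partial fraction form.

(3s - 13) = A(s + 8) + B. At s = -8: B = 3·(-8) - 13 = -37. Coeff of s: A = 3
Result: 3/(s + 8) - 37/(s + 8)²


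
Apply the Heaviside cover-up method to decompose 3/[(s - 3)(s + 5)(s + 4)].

Cover (s - 3), s=3: α = 3/[(3 + 5)(3 + 4)] = 3/56. Cover (s + 5), s=-5: β = 3/[(-5 - 3)(-5 + 4)] = 3/8. Cover (s + 4), s=-4: γ = 3/[(-4 - 3)(-4 + 5)] = -3/7.
Result: (3/56)/(s - 3) + (3/8)/(s + 5) - (3/7)/(s + 4)


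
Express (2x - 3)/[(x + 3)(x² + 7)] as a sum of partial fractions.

At x=-3: A = (2·(-3) - 3)/((-3)² + 7) = -9/16. B = -A = 9/16, C = 2 - (-3)·A = 5/16
Result: (-9/16)/(x + 3) + ((9/16)x + 5/16)/(x² + 7)


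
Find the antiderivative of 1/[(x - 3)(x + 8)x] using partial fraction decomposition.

Cover-up: A = 1/33, B = 1/88, C = -1/24. Decomposition: (1/33)/(x - 3) + (1/88)/(x + 8) - (1/24)/x. Integrate each term: (1/33) ln|(x - 3)| + (1/88) ln|(x + 8)| - (1/24) ln|x| + C


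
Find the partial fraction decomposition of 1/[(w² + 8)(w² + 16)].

Coefficient matching gives A = C = 0, B = 1/(16-8) = 1/8, D = -B = -1/8
Result: (1/8)/(w² + 8) - (1/8)/(w² + 16)


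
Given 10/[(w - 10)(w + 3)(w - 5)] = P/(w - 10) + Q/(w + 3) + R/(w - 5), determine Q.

Cover-up at w = -3: Q = 10/[(-3 - 10)(-3 - 5)] = 10/[(-13)(-8)] = 10/104 = 5/52


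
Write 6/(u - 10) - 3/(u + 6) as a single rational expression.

Common denominator (u - 10)(u + 6). Numerator: 6(u + 6) - 3(u - 10) = (6u + 36) - (3u - 30) = 3u + 66
Result: (3u + 66)/[(u - 10)(u + 6)]


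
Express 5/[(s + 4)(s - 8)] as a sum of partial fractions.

5/(s + 4)(s - 8) = P/(s + 4) + Q/(s - 8). P = 5/(-4 - 8) = -5/12, Q = 5/(8 + 4) = 5/12
Result: (-5/12)/(s + 4) + (5/12)/(s - 8)


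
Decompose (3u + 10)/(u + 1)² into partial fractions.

(3u + 10) = α(u + 1) + β. At u = -1: β = 3·(-1) + 10 = 7. Coeff of u: α = 3
Result: 3/(u + 1) + 7/(u + 1)²


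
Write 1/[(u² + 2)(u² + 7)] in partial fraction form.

Coefficient matching gives P = R = 0, Q = 1/(7-2) = 1/5, S = -Q = -1/5
Result: (1/5)/(u² + 2) - (1/5)/(u² + 7)


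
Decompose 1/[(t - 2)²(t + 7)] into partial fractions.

Cover-up at t=-7: γ = 1/(-7 - 2)² = 1/81. Cover-up at t=2: β = 1/(2 + 7) = 1/9. Comparing t² coeff: α = -γ = -1/81
Result: (-1/81)/(t - 2) + (1/9)/(t - 2)² + (1/81)/(t + 7)


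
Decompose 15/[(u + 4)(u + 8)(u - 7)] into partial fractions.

Using cover-up method: P = -15/44, Q = 1/4, R = 1/11
Result: (-15/44)/(u + 4) + (1/4)/(u + 8) + (1/11)/(u - 7)


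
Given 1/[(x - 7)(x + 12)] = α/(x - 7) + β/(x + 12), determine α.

Cover-up at x = 7: α = 1/(7 + 12) = 1/19


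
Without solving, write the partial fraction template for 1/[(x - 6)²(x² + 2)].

Repeated linear + quadratic: α/(x - 6) + β/(x - 6)² + (γx + δ)/(x² + 2)


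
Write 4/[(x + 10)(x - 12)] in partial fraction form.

4/(x + 10)(x - 12) = P/(x + 10) + Q/(x - 12). P = 4/(-10 - 12) = -2/11, Q = 4/(12 + 10) = 2/11
Result: (-2/11)/(x + 10) + (2/11)/(x - 12)


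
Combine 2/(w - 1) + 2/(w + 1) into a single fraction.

Common denominator (w - 1)(w + 1). Numerator: 2(w + 1) + 2(w - 1) = (2w + 2) + (2w - 2) = 4w
Result: (4w)/[(w - 1)(w + 1)]


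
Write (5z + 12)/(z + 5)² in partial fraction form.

(5z + 12) = A(z + 5) + B. At z = -5: B = 5·(-5) + 12 = -13. Coeff of z: A = 5
Result: 5/(z + 5) - 13/(z + 5)²


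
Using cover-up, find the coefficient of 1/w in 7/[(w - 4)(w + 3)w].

Cover w, set w=0: 7/[(0 - 4)(0 + 3)] = -7/12


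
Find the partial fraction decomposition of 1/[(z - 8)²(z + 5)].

Cover-up at z=-5: γ = 1/(-5 - 8)² = 1/169. Cover-up at z=8: β = 1/(8 + 5) = 1/13. Comparing z² coeff: α = -γ = -1/169
Result: (-1/169)/(z - 8) + (1/13)/(z - 8)² + (1/169)/(z + 5)


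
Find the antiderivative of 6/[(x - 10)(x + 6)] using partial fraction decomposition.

Decompose: 6/[(x - 10)(x + 6)] = (3/8)/(x - 10) - (3/8)/(x + 6). Integrate each term: (3/8) ln|(x - 10)| - (3/8) ln|(x + 6)| + C


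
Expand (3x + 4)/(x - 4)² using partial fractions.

(3x + 4) = α(x - 4) + β. At x = 4: β = 3·4 + 4 = 16. Coeff of x: α = 3
Result: 3/(x - 4) + 16/(x - 4)²


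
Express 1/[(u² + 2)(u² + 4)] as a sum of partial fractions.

Coefficient matching gives α = γ = 0, β = 1/(4-2) = 1/2, δ = -β = -1/2
Result: (1/2)/(u² + 2) - (1/2)/(u² + 4)


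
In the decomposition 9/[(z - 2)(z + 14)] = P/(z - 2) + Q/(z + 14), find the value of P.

Cover-up at z = 2: P = 9/(2 + 14) = 9/16


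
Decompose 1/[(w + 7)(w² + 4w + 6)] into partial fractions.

Cover-up at w = -7: α = 1/((-7)² + 4·(-7) + 6) = 1/27. Then β = -α = -1/27, γ = -α·(4 - 7) = 1/9
Result: (1/27)/(w + 7) - ((1/27)w - 1/9)/(w² + 4w + 6)


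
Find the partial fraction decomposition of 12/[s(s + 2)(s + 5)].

Using cover-up method: α = 6/5, β = -2, γ = 4/5
Result: (6/5)/s - 2/(s + 2) + (4/5)/(s + 5)


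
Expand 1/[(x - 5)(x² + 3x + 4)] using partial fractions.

Cover-up at x = 5: A = 1/(5² + 3·5 + 4) = 1/44. Then B = -A = -1/44, C = -A·(3 + 5) = -2/11
Result: (1/44)/(x - 5) - ((1/44)x + 2/11)/(x² + 3x + 4)


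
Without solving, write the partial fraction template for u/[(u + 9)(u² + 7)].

Linear + irreducible quadratic: P/(u + 9) + (Qu + R)/(u² + 7)


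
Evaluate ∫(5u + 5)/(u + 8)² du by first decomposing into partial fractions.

Decompose: α = 5, β = 5·(-8) + 5 = -35, so (5u + 5)/(u + 8)² = 5/(u + 8) - 35/(u + 8)². Integrate: ∫ α/(u + 8) du = 5 ln|(u + 8)|; ∫ β/(u + 8)² du = 35/(u + 8). Sum: 5 ln|(u + 8)| + 35/(u + 8) + C


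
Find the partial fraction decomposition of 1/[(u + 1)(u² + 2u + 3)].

Cover-up at u = -1: A = 1/((-1)² + 2·(-1) + 3) = 1/2. Then B = -A = -1/2, C = -A·(2 - 1) = -1/2
Result: (1/2)/(u + 1) - ((1/2)u + 1/2)/(u² + 2u + 3)


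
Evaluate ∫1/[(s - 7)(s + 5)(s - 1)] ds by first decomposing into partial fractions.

Cover-up: α = 1/72, β = 1/72, γ = -1/36. Decomposition: (1/72)/(s - 7) + (1/72)/(s + 5) - (1/36)/(s - 1). Integrate each term: (1/72) ln|(s - 7)| + (1/72) ln|(s + 5)| - (1/36) ln|(s - 1)| + C


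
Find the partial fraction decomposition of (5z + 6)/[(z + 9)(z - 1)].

At z=-9: A = (5·(-9) + 6)/(-9 - 1) = 39/10. At z=1: B = (5·1 + 6)/(1 + 9) = 11/10
Result: (39/10)/(z + 9) + (11/10)/(z - 1)


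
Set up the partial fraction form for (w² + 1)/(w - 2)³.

Repeated linear factor (power 3): A/(w - 2) + B/(w - 2)² + C/(w - 2)³


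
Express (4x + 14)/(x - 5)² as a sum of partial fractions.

(4x + 14) = P(x - 5) + Q. At x = 5: Q = 4·5 + 14 = 34. Coeff of x: P = 4
Result: 4/(x - 5) + 34/(x - 5)²


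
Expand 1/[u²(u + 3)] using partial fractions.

Cover-up at u=-3: γ = 1/(-3 - 0)² = 1/9. Cover-up at u=0: β = 1/(0 + 3) = 1/3. Comparing u² coeff: α = -γ = -1/9
Result: (-1/9)/u + (1/3)/u² + (1/9)/(u + 3)


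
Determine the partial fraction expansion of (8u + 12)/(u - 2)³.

(8u + 12) = P(u - 2)² + Q(u - 2) + R. At u = 2: R = 8·2 + 12 = 28. Coefficients: P = 0, Q = 8
Result: 8/(u - 2)² + 28/(u - 2)³


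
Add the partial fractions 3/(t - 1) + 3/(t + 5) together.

Common denominator (t - 1)(t + 5). Numerator: 3(t + 5) + 3(t - 1) = (3t + 15) + (3t - 3) = 6t + 12
Result: (6t + 12)/[(t - 1)(t + 5)]


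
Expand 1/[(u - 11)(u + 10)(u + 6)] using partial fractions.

Using cover-up method: α = 1/357, β = 1/84, γ = -1/68
Result: (1/357)/(u - 11) + (1/84)/(u + 10) - (1/68)/(u + 6)


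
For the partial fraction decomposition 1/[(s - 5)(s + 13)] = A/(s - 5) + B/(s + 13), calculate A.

Cover-up at s = 5: A = 1/(5 + 13) = 1/18


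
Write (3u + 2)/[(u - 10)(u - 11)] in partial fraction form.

At u=10: A = (3·10 + 2)/(10 - 11) = -32. At u=11: B = (3·11 + 2)/(11 - 10) = 35
Result: -32/(u - 10) + 35/(u - 11)


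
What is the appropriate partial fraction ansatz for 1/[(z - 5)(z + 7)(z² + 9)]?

Two linear + quadratic: A/(z - 5) + B/(z + 7) + (Cz + D)/(z² + 9)


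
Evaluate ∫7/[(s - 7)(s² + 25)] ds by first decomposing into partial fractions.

Cover-up at s=7: P = 7/(7²+25) = 7/74. Coeff matching: Q = -7/74, R = -49/74. Decomposition: (7/74)/(s - 7) - ((7/74)s + 49/74)/(s² + 25). Integrate: linear → ln, quadratic → (1/2)ln + arctan: (7/74) ln|(s - 7)| - (7/148) ln(s² + 25) - (49/370) arctan(s/5) + C


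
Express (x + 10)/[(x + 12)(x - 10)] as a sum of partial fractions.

At x=-12: A = (1·(-12) + 10)/(-12 - 10) = 1/11. At x=10: B = (1·10 + 10)/(10 + 12) = 10/11
Result: (1/11)/(x + 12) + (10/11)/(x - 10)


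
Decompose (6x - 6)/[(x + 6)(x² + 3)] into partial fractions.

At x=-6: P = (6·(-6) - 6)/((-6)² + 3) = -14/13. Q = -P = 14/13, R = 6 - (-6)·P = -6/13
Result: (-14/13)/(x + 6) + ((14/13)x - 6/13)/(x² + 3)


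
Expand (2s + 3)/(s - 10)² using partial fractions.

(2s + 3) = α(s - 10) + β. At s = 10: β = 2·10 + 3 = 23. Coeff of s: α = 2
Result: 2/(s - 10) + 23/(s - 10)²


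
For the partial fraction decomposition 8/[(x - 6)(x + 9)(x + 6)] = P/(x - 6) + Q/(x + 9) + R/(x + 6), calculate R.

Cover-up at x = -6: R = 8/[(-6 - 6)(-6 + 9)] = 8/[(-12)(3)] = -8/36 = -2/9


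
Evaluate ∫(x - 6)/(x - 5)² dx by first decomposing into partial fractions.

Decompose: α = 1, β = 1·5 - 6 = -1, so (x - 6)/(x - 5)² = 1/(x - 5) - 1/(x - 5)². Integrate: ∫ α/(x - 5) dx = ln|(x - 5)|; ∫ β/(x - 5)² dx = 1/(x - 5). Sum: ln|(x - 5)| + 1/(x - 5) + C


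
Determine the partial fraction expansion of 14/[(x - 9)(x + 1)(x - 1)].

Using cover-up method: A = 7/40, B = 7/10, C = -7/8
Result: (7/40)/(x - 9) + (7/10)/(x + 1) - (7/8)/(x - 1)


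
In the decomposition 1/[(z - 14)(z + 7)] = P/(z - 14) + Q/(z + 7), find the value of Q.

Cover-up at z = -7: Q = 1/(-7 - 14) = -1/21


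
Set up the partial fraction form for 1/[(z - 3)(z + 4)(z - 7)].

Three distinct linear factors: P/(z - 3) + Q/(z + 4) + R/(z - 7)


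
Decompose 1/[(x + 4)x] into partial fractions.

1/(x + 4)x = A/(x + 4) + B/x. A = 1/(-4 - 0) = -1/4, B = 1/(0 + 4) = 1/4
Result: (-1/4)/(x + 4) + (1/4)/x


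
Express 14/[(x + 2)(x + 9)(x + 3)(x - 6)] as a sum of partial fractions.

Using Heaviside cover-up: (-1/4)/(x + 2) - (1/45)/(x + 9) + (7/27)/(x + 3) + (7/540)/(x - 6)


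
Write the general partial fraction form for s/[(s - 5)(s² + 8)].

Linear + irreducible quadratic: A/(s - 5) + (Bs + C)/(s² + 8)


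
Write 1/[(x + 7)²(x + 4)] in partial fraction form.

Cover-up at x=-4: γ = 1/(-4 + 7)² = 1/9. Cover-up at x=-7: β = 1/(-7 + 4) = -1/3. Comparing x² coeff: α = -γ = -1/9
Result: (-1/9)/(x + 7) - (1/3)/(x + 7)² + (1/9)/(x + 4)


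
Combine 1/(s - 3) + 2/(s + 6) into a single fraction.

Common denominator (s - 3)(s + 6). Numerator: 1(s + 6) + 2(s - 3) = (s + 6) + (2s - 6) = 3s
Result: (3s)/[(s - 3)(s + 6)]


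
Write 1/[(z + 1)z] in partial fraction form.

1/(z + 1)z = P/(z + 1) + Q/z. P = 1/(-1 - 0) = -1, Q = 1/(0 + 1) = 1
Result: -1/(z + 1) + 1/z


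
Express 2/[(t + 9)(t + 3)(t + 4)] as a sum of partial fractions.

Using cover-up method: A = 1/15, B = 1/3, C = -2/5
Result: (1/15)/(t + 9) + (1/3)/(t + 3) - (2/5)/(t + 4)


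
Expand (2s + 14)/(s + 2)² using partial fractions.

(2s + 14) = A(s + 2) + B. At s = -2: B = 2·(-2) + 14 = 10. Coeff of s: A = 2
Result: 2/(s + 2) + 10/(s + 2)²


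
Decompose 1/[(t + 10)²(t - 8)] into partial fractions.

Cover-up at t=8: C = 1/(8 + 10)² = 1/324. Cover-up at t=-10: B = 1/(-10 - 8) = -1/18. Comparing t² coeff: A = -C = -1/324
Result: (-1/324)/(t + 10) - (1/18)/(t + 10)² + (1/324)/(t - 8)


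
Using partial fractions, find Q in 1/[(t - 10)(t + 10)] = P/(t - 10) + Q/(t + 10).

Cover-up at t = -10: Q = 1/(-10 - 10) = -1/20


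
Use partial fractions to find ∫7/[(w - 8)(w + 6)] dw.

Decompose: 7/[(w - 8)(w + 6)] = (1/2)/(w - 8) - (1/2)/(w + 6). Integrate each term: (1/2) ln|(w - 8)| - (1/2) ln|(w + 6)| + C


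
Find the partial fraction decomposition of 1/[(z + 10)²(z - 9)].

Cover-up at z=9: R = 1/(9 + 10)² = 1/361. Cover-up at z=-10: Q = 1/(-10 - 9) = -1/19. Comparing z² coeff: P = -R = -1/361
Result: (-1/361)/(z + 10) - (1/19)/(z + 10)² + (1/361)/(z - 9)


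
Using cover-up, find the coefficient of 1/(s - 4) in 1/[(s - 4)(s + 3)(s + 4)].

Cover (s - 4), set s=4: 1/[(4 + 3)(4 + 4)] = 1/56


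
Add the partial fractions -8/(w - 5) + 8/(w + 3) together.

Common denominator (w - 5)(w + 3). Numerator: -8(w + 3) + 8(w - 5) = (-8w - 24) + (8w - 40) = -64
Result: (-64)/[(w - 5)(w + 3)]


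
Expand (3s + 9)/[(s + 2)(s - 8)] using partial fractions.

At s=-2: α = (3·(-2) + 9)/(-2 - 8) = -3/10. At s=8: β = (3·8 + 9)/(8 + 2) = 33/10
Result: (-3/10)/(s + 2) + (33/10)/(s - 8)


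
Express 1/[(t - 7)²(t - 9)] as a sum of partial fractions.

Cover-up at t=9: γ = 1/(9 - 7)² = 1/4. Cover-up at t=7: β = 1/(7 - 9) = -1/2. Comparing t² coeff: α = -γ = -1/4
Result: (-1/4)/(t - 7) - (1/2)/(t - 7)² + (1/4)/(t - 9)


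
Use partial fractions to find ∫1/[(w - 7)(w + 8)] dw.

Decompose: 1/[(w - 7)(w + 8)] = (1/15)/(w - 7) - (1/15)/(w + 8). Integrate each term: (1/15) ln|(w - 7)| - (1/15) ln|(w + 8)| + C


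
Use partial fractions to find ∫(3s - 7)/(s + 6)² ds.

Decompose: P = 3, Q = 3·(-6) - 7 = -25, so (3s - 7)/(s + 6)² = 3/(s + 6) - 25/(s + 6)². Integrate: ∫ P/(s + 6) ds = 3 ln|(s + 6)|; ∫ Q/(s + 6)² ds = 25/(s + 6). Sum: 3 ln|(s + 6)| + 25/(s + 6) + C


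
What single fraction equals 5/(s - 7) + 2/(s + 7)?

Common denominator (s - 7)(s + 7). Numerator: 5(s + 7) + 2(s - 7) = (5s + 35) + (2s - 14) = 7s + 21
Result: (7s + 21)/[(s - 7)(s + 7)]


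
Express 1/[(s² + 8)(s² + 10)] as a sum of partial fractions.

Coefficient matching gives α = γ = 0, β = 1/(10-8) = 1/2, δ = -β = -1/2
Result: (1/2)/(s² + 8) - (1/2)/(s² + 10)


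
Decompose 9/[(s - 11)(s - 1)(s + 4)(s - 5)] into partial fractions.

Using Heaviside cover-up: (1/100)/(s - 11) + (9/200)/(s - 1) - (1/75)/(s + 4) - (1/24)/(s - 5)


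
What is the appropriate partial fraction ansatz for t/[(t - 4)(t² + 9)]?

Linear + irreducible quadratic: A/(t - 4) + (Bt + C)/(t² + 9)


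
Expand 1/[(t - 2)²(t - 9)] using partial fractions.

Cover-up at t=9: R = 1/(9 - 2)² = 1/49. Cover-up at t=2: Q = 1/(2 - 9) = -1/7. Comparing t² coeff: P = -R = -1/49
Result: (-1/49)/(t - 2) - (1/7)/(t - 2)² + (1/49)/(t - 9)


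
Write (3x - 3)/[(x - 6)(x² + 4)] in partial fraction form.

At x=6: α = (3·6 - 3)/(6² + 4) = 3/8. β = -α = -3/8, γ = 3 - 6·α = 3/4
Result: (3/8)/(x - 6) - ((3/8)x - 3/4)/(x² + 4)


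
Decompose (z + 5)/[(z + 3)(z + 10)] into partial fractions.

At z=-3: A = (1·(-3) + 5)/(-3 + 10) = 2/7. At z=-10: B = (1·(-10) + 5)/(-10 + 3) = 5/7
Result: (2/7)/(z + 3) + (5/7)/(z + 10)


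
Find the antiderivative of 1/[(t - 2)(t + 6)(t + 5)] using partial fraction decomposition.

Cover-up: P = 1/56, Q = 1/8, R = -1/7. Decomposition: (1/56)/(t - 2) + (1/8)/(t + 6) - (1/7)/(t + 5). Integrate each term: (1/56) ln|(t - 2)| + (1/8) ln|(t + 6)| - (1/7) ln|(t + 5)| + C


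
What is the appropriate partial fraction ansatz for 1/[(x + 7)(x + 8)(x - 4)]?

Three distinct linear factors: P/(x + 7) + Q/(x + 8) + R/(x - 4)


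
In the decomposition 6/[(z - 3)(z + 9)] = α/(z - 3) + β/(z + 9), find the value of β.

Cover-up at z = -9: β = 6/(-9 - 3) = -6/12 = -1/2


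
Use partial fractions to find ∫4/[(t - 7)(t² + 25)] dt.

Cover-up at t=7: α = 4/(7²+25) = 2/37. Coeff matching: β = -2/37, γ = -14/37. Decomposition: (2/37)/(t - 7) - ((2/37)t + 14/37)/(t² + 25). Integrate: linear → ln, quadratic → (1/2)ln + arctan: (2/37) ln|(t - 7)| - (1/37) ln(t² + 25) - (14/185) arctan(t/5) + C


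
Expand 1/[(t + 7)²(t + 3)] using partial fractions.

Cover-up at t=-3: γ = 1/(-3 + 7)² = 1/16. Cover-up at t=-7: β = 1/(-7 + 3) = -1/4. Comparing t² coeff: α = -γ = -1/16
Result: (-1/16)/(t + 7) - (1/4)/(t + 7)² + (1/16)/(t + 3)


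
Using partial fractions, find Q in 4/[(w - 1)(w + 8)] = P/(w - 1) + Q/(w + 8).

Cover-up at w = -8: Q = 4/(-8 - 1) = -4/9


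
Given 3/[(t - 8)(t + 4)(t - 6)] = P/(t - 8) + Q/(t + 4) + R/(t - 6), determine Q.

Cover-up at t = -4: Q = 3/[(-4 - 8)(-4 - 6)] = 3/[(-12)(-10)] = 3/120 = 1/40


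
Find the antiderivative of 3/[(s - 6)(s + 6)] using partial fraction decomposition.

Decompose: 3/[(s - 6)(s + 6)] = (1/4)/(s - 6) - (1/4)/(s + 6). Integrate each term: (1/4) ln|(s - 6)| - (1/4) ln|(s + 6)| + C


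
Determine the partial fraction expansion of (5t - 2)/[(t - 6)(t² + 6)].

At t=6: A = (5·6 - 2)/(6² + 6) = 2/3. B = -A = -2/3, C = 5 - 6·A = 1
Result: (2/3)/(t - 6) - ((2/3)t - 1)/(t² + 6)


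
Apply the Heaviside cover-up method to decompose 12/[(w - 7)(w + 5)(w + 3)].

Cover (w - 7), w=7: α = 12/[(7 + 5)(7 + 3)] = 1/10. Cover (w + 5), w=-5: β = 12/[(-5 - 7)(-5 + 3)] = 1/2. Cover (w + 3), w=-3: γ = 12/[(-3 - 7)(-3 + 5)] = -3/5.
Result: (1/10)/(w - 7) + (1/2)/(w + 5) - (3/5)/(w + 3)


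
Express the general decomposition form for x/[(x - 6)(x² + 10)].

Linear + irreducible quadratic: α/(x - 6) + (βx + γ)/(x² + 10)


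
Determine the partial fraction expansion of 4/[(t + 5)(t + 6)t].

Using cover-up method: A = -4/5, B = 2/3, C = 2/15
Result: (-4/5)/(t + 5) + (2/3)/(t + 6) + (2/15)/t


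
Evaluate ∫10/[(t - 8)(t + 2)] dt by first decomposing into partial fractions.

Decompose: 10/[(t - 8)(t + 2)] = 1/(t - 8) - 1/(t + 2). Integrate each term: ln|(t - 8)| - ln|(t + 2)| + C


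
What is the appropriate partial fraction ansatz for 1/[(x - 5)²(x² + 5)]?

Repeated linear + quadratic: A/(x - 5) + B/(x - 5)² + (Cx + D)/(x² + 5)


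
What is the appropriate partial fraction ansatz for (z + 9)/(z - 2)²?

Repeated linear factor: A/(z - 2) + B/(z - 2)²


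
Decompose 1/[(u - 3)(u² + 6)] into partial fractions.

Cover-up at u = 3: A = 1/(3² + 6) = 1/15. Then B = -A = -1/15, C = -A·(0 + 3) = -1/5
Result: (1/15)/(u - 3) - ((1/15)u + 1/5)/(u² + 6)


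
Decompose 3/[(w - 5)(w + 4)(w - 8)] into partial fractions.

Using cover-up method: P = -1/9, Q = 1/36, R = 1/12
Result: (-1/9)/(w - 5) + (1/36)/(w + 4) + (1/12)/(w - 8)


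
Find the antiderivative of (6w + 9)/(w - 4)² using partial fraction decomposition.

Decompose: α = 6, β = 6·4 + 9 = 33, so (6w + 9)/(w - 4)² = 6/(w - 4) + 33/(w - 4)². Integrate: ∫ α/(w - 4) dw = 6 ln|(w - 4)|; ∫ β/(w - 4)² dw = -33/(w - 4). Sum: 6 ln|(w - 4)| - 33/(w - 4) + C


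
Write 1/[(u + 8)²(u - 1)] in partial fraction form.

Cover-up at u=1: R = 1/(1 + 8)² = 1/81. Cover-up at u=-8: Q = 1/(-8 - 1) = -1/9. Comparing u² coeff: P = -R = -1/81
Result: (-1/81)/(u + 8) - (1/9)/(u + 8)² + (1/81)/(u - 1)


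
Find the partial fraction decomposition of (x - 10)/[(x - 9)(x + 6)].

At x=9: P = (1·9 - 10)/(9 + 6) = -1/15. At x=-6: Q = (1·(-6) - 10)/(-6 - 9) = 16/15
Result: (-1/15)/(x - 9) + (16/15)/(x + 6)


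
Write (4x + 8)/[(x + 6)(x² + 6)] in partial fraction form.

At x=-6: P = (4·(-6) + 8)/((-6)² + 6) = -8/21. Q = -P = 8/21, R = 4 - (-6)·P = 12/7
Result: (-8/21)/(x + 6) + ((8/21)x + 12/7)/(x² + 6)


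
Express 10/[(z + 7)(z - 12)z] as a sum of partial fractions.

Using cover-up method: A = 10/133, B = 5/114, C = -5/42
Result: (10/133)/(z + 7) + (5/114)/(z - 12) - (5/42)/z


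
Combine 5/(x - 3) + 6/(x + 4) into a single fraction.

Common denominator (x - 3)(x + 4). Numerator: 5(x + 4) + 6(x - 3) = (5x + 20) + (6x - 18) = 11x + 2
Result: (11x + 2)/[(x - 3)(x + 4)]


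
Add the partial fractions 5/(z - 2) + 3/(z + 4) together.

Common denominator (z - 2)(z + 4). Numerator: 5(z + 4) + 3(z - 2) = (5z + 20) + (3z - 6) = 8z + 14
Result: (8z + 14)/[(z - 2)(z + 4)]


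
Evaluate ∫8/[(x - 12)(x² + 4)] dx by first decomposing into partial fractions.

Cover-up at x=12: A = 8/(12²+4) = 2/37. Coeff matching: B = -2/37, C = -24/37. Decomposition: (2/37)/(x - 12) - ((2/37)x + 24/37)/(x² + 4). Integrate: linear → ln, quadratic → (1/2)ln + arctan: (2/37) ln|(x - 12)| - (1/37) ln(x² + 4) - (12/37) arctan(x/2) + C


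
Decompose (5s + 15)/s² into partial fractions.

(5s + 15) = As + B. At s = 0: B = 5·0 + 15 = 15. Coeff of s: A = 5
Result: 5/s + 15/s²


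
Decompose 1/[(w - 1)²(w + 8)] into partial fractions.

Cover-up at w=-8: R = 1/(-8 - 1)² = 1/81. Cover-up at w=1: Q = 1/(1 + 8) = 1/9. Comparing w² coeff: P = -R = -1/81
Result: (-1/81)/(w - 1) + (1/9)/(w - 1)² + (1/81)/(w + 8)


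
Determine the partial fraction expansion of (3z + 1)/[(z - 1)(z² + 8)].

At z=1: A = (3·1 + 1)/(1² + 8) = 4/9. B = -A = -4/9, C = 3 - 1·A = 23/9
Result: (4/9)/(z - 1) - ((4/9)z - 23/9)/(z² + 8)


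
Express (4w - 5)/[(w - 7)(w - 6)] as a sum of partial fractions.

At w=7: P = (4·7 - 5)/(7 - 6) = 23. At w=6: Q = (4·6 - 5)/(6 - 7) = -19
Result: 23/(w - 7) - 19/(w - 6)


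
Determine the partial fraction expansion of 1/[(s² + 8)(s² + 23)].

Coefficient matching gives A = C = 0, B = 1/(23-8) = 1/15, D = -B = -1/15
Result: (1/15)/(s² + 8) - (1/15)/(s² + 23)


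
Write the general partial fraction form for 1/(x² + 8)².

Repeated quadratic factor: (Px + Q)/(x² + 8) + (Rx + S)/(x² + 8)²


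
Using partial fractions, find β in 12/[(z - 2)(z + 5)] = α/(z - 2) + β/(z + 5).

Cover-up at z = -5: β = 12/(-5 - 2) = -12/7


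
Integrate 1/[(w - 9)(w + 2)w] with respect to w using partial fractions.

Cover-up: A = 1/99, B = 1/22, C = -1/18. Decomposition: (1/99)/(w - 9) + (1/22)/(w + 2) - (1/18)/w. Integrate each term: (1/99) ln|(w - 9)| + (1/22) ln|(w + 2)| - (1/18) ln|w| + C


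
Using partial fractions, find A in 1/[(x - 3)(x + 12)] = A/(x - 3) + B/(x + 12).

Cover-up at x = 3: A = 1/(3 + 12) = 1/15


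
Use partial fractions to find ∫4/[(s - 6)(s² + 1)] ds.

Cover-up at s=6: α = 4/(6²+1) = 4/37. Coeff matching: β = -4/37, γ = -24/37. Decomposition: (4/37)/(s - 6) - ((4/37)s + 24/37)/(s² + 1). Integrate: linear → ln, quadratic → (1/2)ln + arctan: (4/37) ln|(s - 6)| - (2/37) ln(s² + 1) - (24/37) arctan(s) + C


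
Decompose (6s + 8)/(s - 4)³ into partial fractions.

(6s + 8) = α(s - 4)² + β(s - 4) + γ. At s = 4: γ = 6·4 + 8 = 32. Coefficients: α = 0, β = 6
Result: 6/(s - 4)² + 32/(s - 4)³


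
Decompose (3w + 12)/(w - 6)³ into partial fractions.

(3w + 12) = P(w - 6)² + Q(w - 6) + R. At w = 6: R = 3·6 + 12 = 30. Coefficients: P = 0, Q = 3
Result: 3/(w - 6)² + 30/(w - 6)³


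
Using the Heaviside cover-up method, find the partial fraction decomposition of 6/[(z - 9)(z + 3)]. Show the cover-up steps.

Cover (z - 9): set z=9, get A = 6/(9 + 3) = 1/2. Cover (z + 3): set z=-3, get B = 6/(-3 - 9) = -1/2.
Result: (1/2)/(z - 9) - (1/2)/(z + 3)


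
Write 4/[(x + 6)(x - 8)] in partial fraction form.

4/(x + 6)(x - 8) = A/(x + 6) + B/(x - 8). A = 4/(-6 - 8) = -2/7, B = 4/(8 + 6) = 2/7
Result: (-2/7)/(x + 6) + (2/7)/(x - 8)


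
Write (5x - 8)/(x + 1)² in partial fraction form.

(5x - 8) = α(x + 1) + β. At x = -1: β = 5·(-1) - 8 = -13. Coeff of x: α = 5
Result: 5/(x + 1) - 13/(x + 1)²


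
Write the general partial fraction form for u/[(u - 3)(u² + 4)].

Linear + irreducible quadratic: α/(u - 3) + (βu + γ)/(u² + 4)


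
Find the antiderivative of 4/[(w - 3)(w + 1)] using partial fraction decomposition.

Decompose: 4/[(w - 3)(w + 1)] = 1/(w - 3) - 1/(w + 1). Integrate each term: ln|(w - 3)| - ln|(w + 1)| + C


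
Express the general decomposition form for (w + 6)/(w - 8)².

Repeated linear factor: A/(w - 8) + B/(w - 8)²


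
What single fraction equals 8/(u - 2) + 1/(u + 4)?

Common denominator (u - 2)(u + 4). Numerator: 8(u + 4) + 1(u - 2) = (8u + 32) + (u - 2) = 9u + 30
Result: (9u + 30)/[(u - 2)(u + 4)]


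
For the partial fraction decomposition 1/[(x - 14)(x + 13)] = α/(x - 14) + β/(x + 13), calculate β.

Cover-up at x = -13: β = 1/(-13 - 14) = -1/27


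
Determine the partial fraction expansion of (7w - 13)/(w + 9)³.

(7w - 13) = α(w + 9)² + β(w + 9) + γ. At w = -9: γ = 7·(-9) - 13 = -76. Coefficients: α = 0, β = 7
Result: 7/(w + 9)² - 76/(w + 9)³


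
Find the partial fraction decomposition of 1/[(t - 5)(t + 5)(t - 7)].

Using cover-up method: P = -1/20, Q = 1/120, R = 1/24
Result: (-1/20)/(t - 5) + (1/120)/(t + 5) + (1/24)/(t - 7)


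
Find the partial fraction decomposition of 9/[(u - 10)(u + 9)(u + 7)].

Using cover-up method: P = 9/323, Q = 9/38, R = -9/34
Result: (9/323)/(u - 10) + (9/38)/(u + 9) - (9/34)/(u + 7)


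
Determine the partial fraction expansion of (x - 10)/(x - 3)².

(x - 10) = A(x - 3) + B. At x = 3: B = 1·3 - 10 = -7. Coeff of x: A = 1
Result: 1/(x - 3) - 7/(x - 3)²


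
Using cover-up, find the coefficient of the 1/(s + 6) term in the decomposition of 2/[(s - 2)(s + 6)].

Cover (s + 6), set s=-6: 2/((s - 2) at s=-6) = 2/(-8) = -1/4


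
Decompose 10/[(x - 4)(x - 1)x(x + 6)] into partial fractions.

Using Heaviside cover-up: (1/12)/(x - 4) - (10/21)/(x - 1) + (5/12)/x - (1/42)/(x + 6)


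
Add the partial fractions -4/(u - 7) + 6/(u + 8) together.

Common denominator (u - 7)(u + 8). Numerator: -4(u + 8) + 6(u - 7) = (-4u - 32) + (6u - 42) = 2u - 74
Result: (2u - 74)/[(u - 7)(u + 8)]


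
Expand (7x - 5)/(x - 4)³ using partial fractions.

(7x - 5) = A(x - 4)² + B(x - 4) + C. At x = 4: C = 7·4 - 5 = 23. Coefficients: A = 0, B = 7
Result: 7/(x - 4)² + 23/(x - 4)³


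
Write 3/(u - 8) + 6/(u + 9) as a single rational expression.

Common denominator (u - 8)(u + 9). Numerator: 3(u + 9) + 6(u - 8) = (3u + 27) + (6u - 48) = 9u - 21
Result: (9u - 21)/[(u - 8)(u + 9)]


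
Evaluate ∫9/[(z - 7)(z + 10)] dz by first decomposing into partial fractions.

Decompose: 9/[(z - 7)(z + 10)] = (9/17)/(z - 7) - (9/17)/(z + 10). Integrate each term: (9/17) ln|(z - 7)| - (9/17) ln|(z + 10)| + C


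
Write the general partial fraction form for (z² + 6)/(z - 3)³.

Repeated linear factor (power 3): A/(z - 3) + B/(z - 3)² + C/(z - 3)³


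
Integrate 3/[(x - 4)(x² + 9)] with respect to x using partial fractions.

Cover-up at x=4: A = 3/(4²+9) = 3/25. Coeff matching: B = -3/25, C = -12/25. Decomposition: (3/25)/(x - 4) - ((3/25)x + 12/25)/(x² + 9). Integrate: linear → ln, quadratic → (1/2)ln + arctan: (3/25) ln|(x - 4)| - (3/50) ln(x² + 9) - (4/25) arctan(x/3) + C


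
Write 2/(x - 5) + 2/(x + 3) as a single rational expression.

Common denominator (x - 5)(x + 3). Numerator: 2(x + 3) + 2(x - 5) = (2x + 6) + (2x - 10) = 4x - 4
Result: (4x - 4)/[(x - 5)(x + 3)]


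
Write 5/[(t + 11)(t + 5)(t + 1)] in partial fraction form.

Using cover-up method: A = 1/12, B = -5/24, C = 1/8
Result: (1/12)/(t + 11) - (5/24)/(t + 5) + (1/8)/(t + 1)


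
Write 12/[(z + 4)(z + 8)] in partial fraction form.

12/(z + 4)(z + 8) = P/(z + 4) + Q/(z + 8). P = 12/(-4 + 8) = 3, Q = 12/(-8 + 4) = -3
Result: 3/(z + 4) - 3/(z + 8)


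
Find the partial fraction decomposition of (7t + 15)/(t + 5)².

(7t + 15) = α(t + 5) + β. At t = -5: β = 7·(-5) + 15 = -20. Coeff of t: α = 7
Result: 7/(t + 5) - 20/(t + 5)²


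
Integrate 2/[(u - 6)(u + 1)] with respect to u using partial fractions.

Decompose: 2/[(u - 6)(u + 1)] = (2/7)/(u - 6) - (2/7)/(u + 1). Integrate each term: (2/7) ln|(u - 6)| - (2/7) ln|(u + 1)| + C


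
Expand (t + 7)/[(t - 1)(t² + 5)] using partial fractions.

At t=1: P = (1·1 + 7)/(1² + 5) = 4/3. Q = -P = -4/3, R = 1 - 1·P = -1/3
Result: (4/3)/(t - 1) - ((4/3)t + 1/3)/(t² + 5)


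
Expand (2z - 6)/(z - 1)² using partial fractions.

(2z - 6) = P(z - 1) + Q. At z = 1: Q = 2·1 - 6 = -4. Coeff of z: P = 2
Result: 2/(z - 1) - 4/(z - 1)²


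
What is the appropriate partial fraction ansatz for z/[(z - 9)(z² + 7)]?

Linear + irreducible quadratic: P/(z - 9) + (Qz + R)/(z² + 7)


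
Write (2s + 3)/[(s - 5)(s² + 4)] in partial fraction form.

At s=5: A = (2·5 + 3)/(5² + 4) = 13/29. B = -A = -13/29, C = 2 - 5·A = -7/29
Result: (13/29)/(s - 5) - ((13/29)s + 7/29)/(s² + 4)


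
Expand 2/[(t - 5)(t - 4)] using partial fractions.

2/(t - 5)(t - 4) = A/(t - 5) + B/(t - 4). A = 2/(5 - 4) = 2, B = 2/(4 - 5) = -2
Result: 2/(t - 5) - 2/(t - 4)


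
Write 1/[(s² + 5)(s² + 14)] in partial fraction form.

Coefficient matching gives A = C = 0, B = 1/(14-5) = 1/9, D = -B = -1/9
Result: (1/9)/(s² + 5) - (1/9)/(s² + 14)


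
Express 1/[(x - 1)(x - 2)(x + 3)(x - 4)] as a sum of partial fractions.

Using Heaviside cover-up: (1/12)/(x - 1) - (1/10)/(x - 2) - (1/140)/(x + 3) + (1/42)/(x - 4)


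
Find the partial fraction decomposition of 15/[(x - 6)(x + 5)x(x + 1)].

Using Heaviside cover-up: (5/154)/(x - 6) - (3/44)/(x + 5) - (1/2)/x + (15/28)/(x + 1)


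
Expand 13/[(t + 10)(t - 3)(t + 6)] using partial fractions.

Using cover-up method: A = 1/4, B = 1/9, C = -13/36
Result: (1/4)/(t + 10) + (1/9)/(t - 3) - (13/36)/(t + 6)


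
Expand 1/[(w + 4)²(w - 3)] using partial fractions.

Cover-up at w=3: γ = 1/(3 + 4)² = 1/49. Cover-up at w=-4: β = 1/(-4 - 3) = -1/7. Comparing w² coeff: α = -γ = -1/49
Result: (-1/49)/(w + 4) - (1/7)/(w + 4)² + (1/49)/(w - 3)


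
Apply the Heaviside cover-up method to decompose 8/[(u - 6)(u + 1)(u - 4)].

Cover (u - 6), u=6: α = 8/[(6 + 1)(6 - 4)] = 4/7. Cover (u + 1), u=-1: β = 8/[(-1 - 6)(-1 - 4)] = 8/35. Cover (u - 4), u=4: γ = 8/[(4 - 6)(4 + 1)] = -4/5.
Result: (4/7)/(u - 6) + (8/35)/(u + 1) - (4/5)/(u - 4)


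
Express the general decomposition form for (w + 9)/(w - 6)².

Repeated linear factor: P/(w - 6) + Q/(w - 6)²


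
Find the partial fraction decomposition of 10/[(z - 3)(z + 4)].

10/(z - 3)(z + 4) = A/(z - 3) + B/(z + 4). A = 10/(3 + 4) = 10/7, B = 10/(-4 - 3) = -10/7
Result: (10/7)/(z - 3) - (10/7)/(z + 4)


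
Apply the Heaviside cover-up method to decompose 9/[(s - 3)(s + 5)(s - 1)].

Cover (s - 3), s=3: A = 9/[(3 + 5)(3 - 1)] = 9/16. Cover (s + 5), s=-5: B = 9/[(-5 - 3)(-5 - 1)] = 3/16. Cover (s - 1), s=1: C = 9/[(1 - 3)(1 + 5)] = -3/4.
Result: (9/16)/(s - 3) + (3/16)/(s + 5) - (3/4)/(s - 1)


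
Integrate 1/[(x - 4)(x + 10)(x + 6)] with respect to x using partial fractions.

Cover-up: P = 1/140, Q = 1/56, R = -1/40. Decomposition: (1/140)/(x - 4) + (1/56)/(x + 10) - (1/40)/(x + 6). Integrate each term: (1/140) ln|(x - 4)| + (1/56) ln|(x + 10)| - (1/40) ln|(x + 6)| + C


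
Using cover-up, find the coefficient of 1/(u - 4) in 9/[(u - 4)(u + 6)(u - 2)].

Cover (u - 4), set u=4: 9/[(4 + 6)(4 - 2)] = 9/20


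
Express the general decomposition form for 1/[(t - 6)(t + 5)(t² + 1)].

Two linear + quadratic: P/(t - 6) + Q/(t + 5) + (Rt + S)/(t² + 1)


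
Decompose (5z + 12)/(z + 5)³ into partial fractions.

(5z + 12) = A(z + 5)² + B(z + 5) + C. At z = -5: C = 5·(-5) + 12 = -13. Coefficients: A = 0, B = 5
Result: 5/(z + 5)² - 13/(z + 5)³
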